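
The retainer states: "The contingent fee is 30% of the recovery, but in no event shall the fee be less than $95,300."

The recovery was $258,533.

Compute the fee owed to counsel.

$95,300.00

30% of $258,533 = $77,559.90
That is below the $95,300 minimum, so the minimum applies.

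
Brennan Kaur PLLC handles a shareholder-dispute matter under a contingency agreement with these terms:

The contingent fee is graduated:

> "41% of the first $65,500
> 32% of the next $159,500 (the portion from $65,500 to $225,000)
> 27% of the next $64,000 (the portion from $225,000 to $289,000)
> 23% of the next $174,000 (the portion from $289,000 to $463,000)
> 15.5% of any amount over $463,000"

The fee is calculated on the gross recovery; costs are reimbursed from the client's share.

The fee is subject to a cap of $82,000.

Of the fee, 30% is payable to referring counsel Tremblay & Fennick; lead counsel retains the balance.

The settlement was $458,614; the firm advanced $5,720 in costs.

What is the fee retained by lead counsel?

$57,400.00

Fee base is the gross recovery, $458,614; costs are reimbursed separately.
First $65,500 at 41% = $26,855.00
Next $159,500 at 32% = $51,040.00
Next $64,000 at 27% = $17,280.00
Remaining $169,614 at 23% = $39,011.22
Fee: $26,855.00 + $51,040.00 + $17,280.00 + $39,011.22 = $134,186.22
$134,186.22 exceeds the $82,000 cap, so the fee is capped at $82,000.00.
Referral share: 30% of $82,000.00 = $24,600.00; lead counsel retains $82,000.00 − $24,600.00 = $57,400.00.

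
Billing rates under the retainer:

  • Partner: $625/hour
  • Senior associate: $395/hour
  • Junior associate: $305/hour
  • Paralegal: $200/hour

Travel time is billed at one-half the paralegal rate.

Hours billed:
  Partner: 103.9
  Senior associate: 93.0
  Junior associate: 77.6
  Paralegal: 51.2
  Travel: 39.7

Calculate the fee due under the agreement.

Partner: 103.9 × $625 = $64,937.50
Senior associate: 93.0 × $395 = $36,735.00
Junior associate: 77.6 × $305 = $23,668.00
Paralegal: 51.2 × $200 = $10,240.00
Subtotal: $64,937.50 + $36,735.00 + $23,668.00 + $10,240.00 = $135,580.50
Travel: 39.7 × ($200 ÷ 2) = 39.7 × $100.00 = $3,970.00
Total: $135,580.50 + $3,970.00 = $139,550.50

$139,550.50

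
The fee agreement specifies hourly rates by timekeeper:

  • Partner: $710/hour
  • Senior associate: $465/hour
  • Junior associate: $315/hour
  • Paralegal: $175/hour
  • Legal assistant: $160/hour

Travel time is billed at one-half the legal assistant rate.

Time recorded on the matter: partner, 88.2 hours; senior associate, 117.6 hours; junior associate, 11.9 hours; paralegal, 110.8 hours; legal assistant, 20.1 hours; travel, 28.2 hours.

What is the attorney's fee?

Partner: 88.2 × $710 = $62,622.00
Senior associate: 117.6 × $465 = $54,684.00
Junior associate: 11.9 × $315 = $3,748.50
Paralegal: 110.8 × $175 = $19,390.00
Legal assistant: 20.1 × $160 = $3,216.00
Subtotal: $62,622.00 + $54,684.00 + $3,748.50 + $19,390.00 + $3,216.00 = $143,660.50
Travel: 28.2 × ($160 ÷ 2) = 28.2 × $80.00 = $2,256.00
Total: $143,660.50 + $2,256.00 = $145,916.50

$145,916.50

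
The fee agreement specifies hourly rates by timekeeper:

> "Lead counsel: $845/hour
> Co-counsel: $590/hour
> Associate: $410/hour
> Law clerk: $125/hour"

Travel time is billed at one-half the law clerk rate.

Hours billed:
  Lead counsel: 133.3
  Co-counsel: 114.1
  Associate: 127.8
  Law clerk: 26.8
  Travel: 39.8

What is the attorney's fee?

$238,193.00

Lead counsel: 133.3 × $845 = $112,638.50
Co-counsel: 114.1 × $590 = $67,319.00
Associate: 127.8 × $410 = $52,398.00
Law clerk: 26.8 × $125 = $3,350.00
Subtotal: $112,638.50 + $67,319.00 + $52,398.00 + $3,350.00 = $235,705.50
Travel: 39.8 × ($125 ÷ 2) = 39.8 × $62.50 = $2,487.50
Total: $235,705.50 + $2,487.50 = $238,193.00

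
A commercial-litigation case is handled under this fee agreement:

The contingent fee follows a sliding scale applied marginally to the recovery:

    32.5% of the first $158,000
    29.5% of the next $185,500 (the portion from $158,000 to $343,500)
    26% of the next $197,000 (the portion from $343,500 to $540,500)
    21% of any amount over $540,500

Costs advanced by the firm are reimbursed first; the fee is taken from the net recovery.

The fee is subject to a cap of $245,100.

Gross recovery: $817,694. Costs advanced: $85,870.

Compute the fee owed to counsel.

$197,470.54

Fee base (net of costs): $817,694 − $85,870 = $731,824
First $158,000 at 32.5% = $51,350.00
Next $185,500 at 29.5% = $54,722.50
Next $197,000 at 26% = $51,220.00
Remaining $191,324 at 21% = $40,178.04
Fee: $51,350.00 + $54,722.50 + $51,220.00 + $40,178.04 = $197,470.54
$197,470.54 is under the $245,100 cap.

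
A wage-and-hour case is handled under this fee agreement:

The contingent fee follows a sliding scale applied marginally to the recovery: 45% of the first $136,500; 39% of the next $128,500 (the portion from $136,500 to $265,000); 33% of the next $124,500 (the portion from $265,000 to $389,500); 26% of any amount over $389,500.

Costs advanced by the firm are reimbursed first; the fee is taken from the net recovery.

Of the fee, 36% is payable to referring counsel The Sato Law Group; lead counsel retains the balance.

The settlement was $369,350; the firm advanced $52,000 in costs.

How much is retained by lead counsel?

$82,441.92

Fee base (net of costs): $369,350 − $52,000 = $317,350
First $136,500 at 45% = $61,425.00
Next $128,500 at 39% = $50,115.00
Remaining $52,350 at 33% = $17,275.50
Fee: $61,425.00 + $50,115.00 + $17,275.50 = $128,815.50
Referral share: 36% of $128,815.50 = $46,373.58; lead counsel retains $128,815.50 − $46,373.58 = $82,441.92.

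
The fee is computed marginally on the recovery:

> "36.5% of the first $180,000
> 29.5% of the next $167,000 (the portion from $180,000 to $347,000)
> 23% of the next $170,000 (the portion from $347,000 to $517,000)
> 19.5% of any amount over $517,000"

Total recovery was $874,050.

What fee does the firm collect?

First $180,000 at 36.5% = $65,700.00
Next $167,000 at 29.5% = $49,265.00
Next $170,000 at 23% = $39,100.00
Remaining $357,050 at 19.5% = $69,624.75
Fee: $65,700.00 + $49,265.00 + $39,100.00 + $69,624.75 = $223,689.75

$223,689.75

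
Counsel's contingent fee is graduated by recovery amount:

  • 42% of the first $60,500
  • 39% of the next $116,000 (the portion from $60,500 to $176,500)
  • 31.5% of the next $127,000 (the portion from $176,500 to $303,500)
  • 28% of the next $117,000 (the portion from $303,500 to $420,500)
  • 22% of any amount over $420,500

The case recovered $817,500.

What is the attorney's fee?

First $60,500 at 42% = $25,410.00
Next $116,000 at 39% = $45,240.00
Next $127,000 at 31.5% = $40,005.00
Next $117,000 at 28% = $32,760.00
Remaining $397,000 at 22% = $87,340.00
Fee: $25,410.00 + $45,240.00 + $40,005.00 + $32,760.00 + $87,340.00 = $230,755.00

$230,755.00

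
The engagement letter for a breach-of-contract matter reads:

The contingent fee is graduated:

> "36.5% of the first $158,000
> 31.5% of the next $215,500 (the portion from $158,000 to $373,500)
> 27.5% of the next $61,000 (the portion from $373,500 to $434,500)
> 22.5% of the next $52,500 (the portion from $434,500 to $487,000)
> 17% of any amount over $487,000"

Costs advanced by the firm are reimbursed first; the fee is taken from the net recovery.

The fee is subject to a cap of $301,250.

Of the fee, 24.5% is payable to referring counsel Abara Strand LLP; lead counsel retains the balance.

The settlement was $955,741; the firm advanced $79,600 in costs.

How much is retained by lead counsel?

$166,321.95

Fee base (net of costs): $955,741 − $79,600 = $876,141
First $158,000 at 36.5% = $57,670.00
Next $215,500 at 31.5% = $67,882.50
Next $61,000 at 27.5% = $16,775.00
Next $52,500 at 22.5% = $11,812.50
Remaining $389,141 at 17% = $66,153.97
Fee: $57,670.00 + $67,882.50 + $16,775.00 + $11,812.50 + $66,153.97 = $220,293.97
$220,293.97 is under the $301,250 cap.
Referral share: 24.5% of $220,293.97 = $53,972.02; lead counsel retains $220,293.97 − $53,972.02 = $166,321.95.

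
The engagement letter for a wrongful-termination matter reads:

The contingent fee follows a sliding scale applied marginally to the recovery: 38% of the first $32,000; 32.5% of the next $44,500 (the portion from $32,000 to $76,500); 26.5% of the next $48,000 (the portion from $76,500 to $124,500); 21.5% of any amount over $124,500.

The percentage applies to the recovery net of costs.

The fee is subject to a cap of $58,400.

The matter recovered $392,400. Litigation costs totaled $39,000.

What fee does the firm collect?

Fee base (net of costs): $392,400 − $39,000 = $353,400
First $32,000 at 38% = $12,160.00
Next $44,500 at 32.5% = $14,462.50
Next $48,000 at 26.5% = $12,720.00
Remaining $228,900 at 21.5% = $49,213.50
Fee: $12,160.00 + $14,462.50 + $12,720.00 + $49,213.50 = $88,556.00
$88,556.00 exceeds the $58,400 cap, so the fee is capped at $58,400.00.

$58,400.00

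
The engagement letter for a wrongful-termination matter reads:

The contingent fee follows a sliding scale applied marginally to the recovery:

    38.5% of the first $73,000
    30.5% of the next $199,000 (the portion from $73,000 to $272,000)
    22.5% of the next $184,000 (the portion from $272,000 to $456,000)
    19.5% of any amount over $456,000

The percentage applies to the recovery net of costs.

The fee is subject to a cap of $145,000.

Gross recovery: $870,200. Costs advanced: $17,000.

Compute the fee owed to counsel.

$145,000.00

Fee base (net of costs): $870,200 − $17,000 = $853,200
First $73,000 at 38.5% = $28,105.00
Next $199,000 at 30.5% = $60,695.00
Next $184,000 at 22.5% = $41,400.00
Remaining $397,200 at 19.5% = $77,454.00
Fee: $28,105.00 + $60,695.00 + $41,400.00 + $77,454.00 = $207,654.00
$207,654.00 exceeds the $145,000 cap, so the fee is capped at $145,000.00.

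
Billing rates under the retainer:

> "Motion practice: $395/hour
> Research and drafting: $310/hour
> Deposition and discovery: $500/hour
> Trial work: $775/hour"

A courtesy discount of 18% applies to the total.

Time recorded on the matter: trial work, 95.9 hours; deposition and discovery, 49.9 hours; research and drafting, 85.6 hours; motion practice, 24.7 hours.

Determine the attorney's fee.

Motion practice: 24.7 × $395 = $9,756.50
Research and drafting: 85.6 × $310 = $26,536.00
Deposition and discovery: 49.9 × $500 = $24,950.00
Trial work: 95.9 × $775 = $74,322.50
Subtotal: $135,565.00
Less 18% discount: −$24,401.70
Total: $135,565.00 − $24,401.70 = $111,163.30

$111,163.30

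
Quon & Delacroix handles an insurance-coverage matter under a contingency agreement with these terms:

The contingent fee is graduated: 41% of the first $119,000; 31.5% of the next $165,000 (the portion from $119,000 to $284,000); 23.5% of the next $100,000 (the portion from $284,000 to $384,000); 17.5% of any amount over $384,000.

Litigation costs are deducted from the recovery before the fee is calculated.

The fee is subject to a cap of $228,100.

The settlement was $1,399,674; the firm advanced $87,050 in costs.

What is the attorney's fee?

Fee base (net of costs): $1,399,674 − $87,050 = $1,312,624
First $119,000 at 41% = $48,790.00
Next $165,000 at 31.5% = $51,975.00
Next $100,000 at 23.5% = $23,500.00
Remaining $928,624 at 17.5% = $162,509.20
Fee: $48,790.00 + $51,975.00 + $23,500.00 + $162,509.20 = $286,774.20
$286,774.20 exceeds the $228,100 cap, so the fee is capped at $228,100.00.

$228,100.00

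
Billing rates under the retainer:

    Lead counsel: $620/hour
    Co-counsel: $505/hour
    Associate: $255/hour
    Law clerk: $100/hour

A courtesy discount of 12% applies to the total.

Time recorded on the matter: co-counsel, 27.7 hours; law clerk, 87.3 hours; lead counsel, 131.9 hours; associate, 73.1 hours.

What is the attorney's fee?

$108,360.56

Lead counsel: 131.9 × $620 = $81,778.00
Co-counsel: 27.7 × $505 = $13,988.50
Associate: 73.1 × $255 = $18,640.50
Law clerk: 87.3 × $100 = $8,730.00
Subtotal: $123,137.00
Less 12% discount: −$14,776.44
Total: $123,137.00 − $14,776.44 = $108,360.56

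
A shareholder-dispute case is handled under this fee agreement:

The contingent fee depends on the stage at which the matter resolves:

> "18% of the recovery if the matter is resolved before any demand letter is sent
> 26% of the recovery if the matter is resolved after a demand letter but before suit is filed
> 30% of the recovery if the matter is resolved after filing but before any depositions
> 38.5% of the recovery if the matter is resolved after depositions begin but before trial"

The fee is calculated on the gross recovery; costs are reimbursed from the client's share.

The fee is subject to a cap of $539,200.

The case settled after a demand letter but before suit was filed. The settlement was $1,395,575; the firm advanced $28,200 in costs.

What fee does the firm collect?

Fee base is the gross recovery, $1,395,575; costs are reimbursed separately.
The matter settled after a demand letter but before suit was filed, so the 26% rate applies.
$1,395,575 × 26% = $362,849.50
$362,849.50 is under the $539,200 cap.

$362,849.50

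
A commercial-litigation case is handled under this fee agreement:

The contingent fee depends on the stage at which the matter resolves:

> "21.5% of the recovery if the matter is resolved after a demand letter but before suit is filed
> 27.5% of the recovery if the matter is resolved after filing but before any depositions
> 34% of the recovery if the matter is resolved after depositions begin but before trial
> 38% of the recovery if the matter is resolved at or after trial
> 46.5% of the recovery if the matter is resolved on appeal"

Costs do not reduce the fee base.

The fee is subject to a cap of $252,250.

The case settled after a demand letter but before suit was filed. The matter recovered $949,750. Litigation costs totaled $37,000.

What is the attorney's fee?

$204,196.25

Fee base is the gross recovery, $949,750; costs are reimbursed separately.
The matter settled after a demand letter but before suit was filed, so the 21.5% rate applies.
$949,750 × 21.5% = $204,196.25
$204,196.25 is under the $252,250 cap.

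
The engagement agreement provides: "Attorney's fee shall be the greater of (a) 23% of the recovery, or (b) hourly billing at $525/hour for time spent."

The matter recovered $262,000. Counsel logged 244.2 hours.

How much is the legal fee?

(a) 23% of $262,000 = $60,260.00
(b) 244.2 × $525 = $128,205.00
The greater is (b): $128,205.00.

$128,205.00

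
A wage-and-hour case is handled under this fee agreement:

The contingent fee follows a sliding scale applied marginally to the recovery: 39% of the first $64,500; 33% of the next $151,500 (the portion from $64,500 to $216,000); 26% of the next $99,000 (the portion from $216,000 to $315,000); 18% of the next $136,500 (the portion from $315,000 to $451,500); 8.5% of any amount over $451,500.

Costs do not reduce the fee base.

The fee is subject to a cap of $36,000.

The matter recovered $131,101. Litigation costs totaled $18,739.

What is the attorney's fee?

Fee base is the gross recovery, $131,101; costs are reimbursed separately.
First $64,500 at 39% = $25,155.00
Remaining $66,601 at 33% = $21,978.33
Fee: $25,155.00 + $21,978.33 = $47,133.33
$47,133.33 exceeds the $36,000 cap, so the fee is capped at $36,000.00.

$36,000.00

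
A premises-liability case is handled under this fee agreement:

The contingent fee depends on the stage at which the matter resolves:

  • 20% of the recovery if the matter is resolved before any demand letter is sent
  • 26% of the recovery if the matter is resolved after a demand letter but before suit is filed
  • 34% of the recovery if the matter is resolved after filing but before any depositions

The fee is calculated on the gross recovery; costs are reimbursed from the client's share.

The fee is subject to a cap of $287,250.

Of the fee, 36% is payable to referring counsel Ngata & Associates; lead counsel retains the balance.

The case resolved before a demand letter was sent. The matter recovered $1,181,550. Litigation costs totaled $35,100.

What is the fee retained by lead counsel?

Fee base is the gross recovery, $1,181,550; costs are reimbursed separately.
The matter resolved before a demand letter was sent, so the 20% rate applies.
$1,181,550 × 20% = $236,310.00
$236,310.00 is under the $287,250 cap.
Referral share: 36% of $236,310.00 = $85,071.60; lead counsel retains $236,310.00 − $85,071.60 = $151,238.40.

$151,238.40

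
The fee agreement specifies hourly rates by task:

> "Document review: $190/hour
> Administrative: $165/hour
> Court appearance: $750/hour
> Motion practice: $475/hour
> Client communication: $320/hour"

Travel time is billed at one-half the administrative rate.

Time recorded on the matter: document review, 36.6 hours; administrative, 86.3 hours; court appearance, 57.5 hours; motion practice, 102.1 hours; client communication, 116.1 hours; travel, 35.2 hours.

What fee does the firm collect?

$152,872.00

Document review: 36.6 × $190 = $6,954.00
Administrative: 86.3 × $165 = $14,239.50
Court appearance: 57.5 × $750 = $43,125.00
Motion practice: 102.1 × $475 = $48,497.50
Client communication: 116.1 × $320 = $37,152.00
Subtotal: $6,954.00 + $14,239.50 + $43,125.00 + $48,497.50 + $37,152.00 = $149,968.00
Travel: 35.2 × ($165 ÷ 2) = 35.2 × $82.50 = $2,904.00
Total: $149,968.00 + $2,904.00 = $152,872.00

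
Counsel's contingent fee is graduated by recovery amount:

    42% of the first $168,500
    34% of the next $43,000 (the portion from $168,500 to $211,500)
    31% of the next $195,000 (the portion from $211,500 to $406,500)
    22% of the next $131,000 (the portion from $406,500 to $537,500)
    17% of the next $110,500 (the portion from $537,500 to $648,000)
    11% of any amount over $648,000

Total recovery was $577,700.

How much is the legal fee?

$181,494.00

First $168,500 at 42% = $70,770.00
Next $43,000 at 34% = $14,620.00
Next $195,000 at 31% = $60,450.00
Next $131,000 at 22% = $28,820.00
Remaining $40,200 at 17% = $6,834.00
Fee: $70,770.00 + $14,620.00 + $60,450.00 + $28,820.00 + $6,834.00 = $181,494.00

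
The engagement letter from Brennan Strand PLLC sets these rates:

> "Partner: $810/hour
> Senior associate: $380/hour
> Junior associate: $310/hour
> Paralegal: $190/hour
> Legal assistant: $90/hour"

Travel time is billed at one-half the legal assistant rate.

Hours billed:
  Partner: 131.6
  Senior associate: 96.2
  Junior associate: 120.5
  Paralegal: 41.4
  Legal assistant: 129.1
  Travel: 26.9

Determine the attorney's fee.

Partner: 131.6 × $810 = $106,596.00
Senior associate: 96.2 × $380 = $36,556.00
Junior associate: 120.5 × $310 = $37,355.00
Paralegal: 41.4 × $190 = $7,866.00
Legal assistant: 129.1 × $90 = $11,619.00
Subtotal: $106,596.00 + $36,556.00 + $37,355.00 + $7,866.00 + $11,619.00 = $199,992.00
Travel: 26.9 × ($90 ÷ 2) = 26.9 × $45.00 = $1,210.50
Total: $199,992.00 + $1,210.50 = $201,202.50

$201,202.50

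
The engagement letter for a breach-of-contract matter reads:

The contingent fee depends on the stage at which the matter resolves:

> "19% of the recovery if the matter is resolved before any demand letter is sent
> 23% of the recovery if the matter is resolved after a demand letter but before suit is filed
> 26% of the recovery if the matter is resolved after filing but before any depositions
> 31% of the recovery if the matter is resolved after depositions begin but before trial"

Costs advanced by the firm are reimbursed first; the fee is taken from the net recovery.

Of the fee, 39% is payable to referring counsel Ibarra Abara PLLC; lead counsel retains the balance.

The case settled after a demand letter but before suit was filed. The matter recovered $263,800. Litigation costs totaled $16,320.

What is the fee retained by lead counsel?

$34,721.44

Fee base (net of costs): $263,800 − $16,320 = $247,480
The matter settled after a demand letter but before suit was filed, so the 23% rate applies.
$247,480 × 23% = $56,920.40
Referral share: 39% of $56,920.40 = $22,198.96; lead counsel retains $56,920.40 − $22,198.96 = $34,721.44.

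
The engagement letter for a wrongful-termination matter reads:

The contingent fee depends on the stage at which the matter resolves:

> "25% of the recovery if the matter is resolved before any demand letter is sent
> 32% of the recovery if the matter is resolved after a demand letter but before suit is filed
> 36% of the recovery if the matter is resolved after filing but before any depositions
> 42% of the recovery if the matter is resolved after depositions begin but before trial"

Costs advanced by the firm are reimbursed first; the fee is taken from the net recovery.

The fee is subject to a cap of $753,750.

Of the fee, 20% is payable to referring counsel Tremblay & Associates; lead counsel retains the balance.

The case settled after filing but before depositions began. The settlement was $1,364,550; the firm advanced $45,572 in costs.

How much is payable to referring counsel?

$94,966.42

Fee base (net of costs): $1,364,550 − $45,572 = $1,318,978
The matter settled after filing but before depositions began, so the 36% rate applies.
$1,318,978 × 36% = $474,832.08
$474,832.08 is under the $753,750 cap.
Referral share: 20% of $474,832.08 = $94,966.42; lead counsel retains $474,832.08 − $94,966.42 = $379,865.66.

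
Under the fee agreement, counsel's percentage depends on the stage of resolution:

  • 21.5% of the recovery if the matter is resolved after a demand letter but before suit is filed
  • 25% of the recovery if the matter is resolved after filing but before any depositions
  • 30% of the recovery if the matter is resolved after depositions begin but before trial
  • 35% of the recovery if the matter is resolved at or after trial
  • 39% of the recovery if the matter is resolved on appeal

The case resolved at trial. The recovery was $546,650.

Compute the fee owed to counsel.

The matter resolved at trial, so the 35% rate applies.
$546,650 × 35% = $191,327.50

$191,327.50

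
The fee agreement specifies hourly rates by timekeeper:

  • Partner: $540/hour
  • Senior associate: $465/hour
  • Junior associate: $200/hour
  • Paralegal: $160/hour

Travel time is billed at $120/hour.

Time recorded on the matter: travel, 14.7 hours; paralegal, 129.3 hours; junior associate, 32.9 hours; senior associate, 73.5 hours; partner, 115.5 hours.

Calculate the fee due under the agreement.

$125,579.50

Partner: 115.5 × $540 = $62,370.00
Senior associate: 73.5 × $465 = $34,177.50
Junior associate: 32.9 × $200 = $6,580.00
Paralegal: 129.3 × $160 = $20,688.00
Subtotal: $62,370.00 + $34,177.50 + $6,580.00 + $20,688.00 = $123,815.50
Travel: 14.7 × $120 = $1,764.00
Total: $123,815.50 + $1,764.00 = $125,579.50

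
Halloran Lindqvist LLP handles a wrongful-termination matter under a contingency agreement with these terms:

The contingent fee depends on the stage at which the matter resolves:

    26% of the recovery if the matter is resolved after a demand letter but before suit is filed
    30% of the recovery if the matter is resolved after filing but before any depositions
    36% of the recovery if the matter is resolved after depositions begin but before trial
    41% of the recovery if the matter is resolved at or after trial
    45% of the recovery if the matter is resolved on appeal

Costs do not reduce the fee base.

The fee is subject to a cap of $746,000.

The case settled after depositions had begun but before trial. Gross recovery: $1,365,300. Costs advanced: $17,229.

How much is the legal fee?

$491,508.00

Fee base is the gross recovery, $1,365,300; costs are reimbursed separately.
The matter settled after depositions had begun but before trial, so the 36% rate applies.
$1,365,300 × 36% = $491,508.00
$491,508.00 is under the $746,000 cap.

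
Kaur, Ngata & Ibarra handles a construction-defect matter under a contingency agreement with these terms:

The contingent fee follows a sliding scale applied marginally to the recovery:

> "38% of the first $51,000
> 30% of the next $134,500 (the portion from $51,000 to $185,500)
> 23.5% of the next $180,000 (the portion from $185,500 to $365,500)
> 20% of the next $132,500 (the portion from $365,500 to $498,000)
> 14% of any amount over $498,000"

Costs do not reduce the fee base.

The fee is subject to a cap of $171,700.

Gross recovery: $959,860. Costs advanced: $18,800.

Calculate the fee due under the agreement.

Fee base is the gross recovery, $959,860; costs are reimbursed separately.
First $51,000 at 38% = $19,380.00
Next $134,500 at 30% = $40,350.00
Next $180,000 at 23.5% = $42,300.00
Next $132,500 at 20% = $26,500.00
Remaining $461,860 at 14% = $64,660.40
Fee: $19,380.00 + $40,350.00 + $42,300.00 + $26,500.00 + $64,660.40 = $193,190.40
$193,190.40 exceeds the $171,700 cap, so the fee is capped at $171,700.00.

$171,700.00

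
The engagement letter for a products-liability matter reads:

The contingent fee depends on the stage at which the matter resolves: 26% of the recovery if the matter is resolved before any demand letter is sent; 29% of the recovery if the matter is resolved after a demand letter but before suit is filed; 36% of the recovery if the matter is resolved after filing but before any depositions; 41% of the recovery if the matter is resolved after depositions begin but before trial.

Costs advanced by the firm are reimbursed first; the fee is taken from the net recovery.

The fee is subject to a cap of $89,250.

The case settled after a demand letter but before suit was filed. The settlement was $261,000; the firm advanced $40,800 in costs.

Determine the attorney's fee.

$63,858.00

Fee base (net of costs): $261,000 − $40,800 = $220,200
The matter settled after a demand letter but before suit was filed, so the 29% rate applies.
$220,200 × 29% = $63,858.00
$63,858.00 is under the $89,250 cap.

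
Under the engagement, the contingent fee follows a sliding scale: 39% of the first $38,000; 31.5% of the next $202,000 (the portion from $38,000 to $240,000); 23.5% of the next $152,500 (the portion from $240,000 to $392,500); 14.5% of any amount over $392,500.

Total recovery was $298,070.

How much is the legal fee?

$92,096.45

First $38,000 at 39% = $14,820.00
Next $202,000 at 31.5% = $63,630.00
Remaining $58,070 at 23.5% = $13,646.45
Fee: $14,820.00 + $63,630.00 + $13,646.45 = $92,096.45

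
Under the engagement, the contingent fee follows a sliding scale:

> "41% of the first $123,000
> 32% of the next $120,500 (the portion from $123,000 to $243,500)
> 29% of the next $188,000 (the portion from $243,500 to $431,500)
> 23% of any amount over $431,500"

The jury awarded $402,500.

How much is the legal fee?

$135,100.00

First $123,000 at 41% = $50,430.00
Next $120,500 at 32% = $38,560.00
Remaining $159,000 at 29% = $46,110.00
Fee: $50,430.00 + $38,560.00 + $46,110.00 = $135,100.00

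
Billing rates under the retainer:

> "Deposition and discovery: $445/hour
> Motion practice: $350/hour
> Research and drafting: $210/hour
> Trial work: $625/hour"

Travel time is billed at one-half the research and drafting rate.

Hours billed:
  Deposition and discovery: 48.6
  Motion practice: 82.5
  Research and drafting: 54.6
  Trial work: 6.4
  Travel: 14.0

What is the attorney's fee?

$67,438.00

Deposition and discovery: 48.6 × $445 = $21,627.00
Motion practice: 82.5 × $350 = $28,875.00
Research and drafting: 54.6 × $210 = $11,466.00
Trial work: 6.4 × $625 = $4,000.00
Subtotal: $21,627.00 + $28,875.00 + $11,466.00 + $4,000.00 = $65,968.00
Travel: 14.0 × ($210 ÷ 2) = 14.0 × $105.00 = $1,470.00
Total: $65,968.00 + $1,470.00 = $67,438.00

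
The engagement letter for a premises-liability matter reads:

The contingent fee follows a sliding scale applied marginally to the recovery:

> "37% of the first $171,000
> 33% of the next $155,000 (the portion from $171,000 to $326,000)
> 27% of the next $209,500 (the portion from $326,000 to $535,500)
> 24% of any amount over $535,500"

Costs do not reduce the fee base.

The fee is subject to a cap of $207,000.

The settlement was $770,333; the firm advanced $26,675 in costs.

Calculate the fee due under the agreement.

$207,000.00

Fee base is the gross recovery, $770,333; costs are reimbursed separately.
First $171,000 at 37% = $63,270.00
Next $155,000 at 33% = $51,150.00
Next $209,500 at 27% = $56,565.00
Remaining $234,833 at 24% = $56,359.92
Fee: $63,270.00 + $51,150.00 + $56,565.00 + $56,359.92 = $227,344.92
$227,344.92 exceeds the $207,000 cap, so the fee is capped at $207,000.00.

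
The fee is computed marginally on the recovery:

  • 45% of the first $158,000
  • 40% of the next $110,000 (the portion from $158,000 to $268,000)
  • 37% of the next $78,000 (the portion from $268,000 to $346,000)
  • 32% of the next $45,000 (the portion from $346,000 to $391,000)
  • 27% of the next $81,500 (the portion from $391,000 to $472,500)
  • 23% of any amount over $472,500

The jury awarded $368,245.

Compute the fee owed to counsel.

$151,078.40

First $158,000 at 45% = $71,100.00
Next $110,000 at 40% = $44,000.00
Next $78,000 at 37% = $28,860.00
Remaining $22,245 at 32% = $7,118.40
Fee: $71,100.00 + $44,000.00 + $28,860.00 + $7,118.40 = $151,078.40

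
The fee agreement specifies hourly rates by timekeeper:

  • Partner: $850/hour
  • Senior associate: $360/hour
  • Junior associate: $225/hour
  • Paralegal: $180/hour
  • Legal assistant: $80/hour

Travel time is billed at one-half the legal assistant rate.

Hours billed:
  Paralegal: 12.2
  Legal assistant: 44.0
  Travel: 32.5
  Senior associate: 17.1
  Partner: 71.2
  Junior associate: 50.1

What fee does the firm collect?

Partner: 71.2 × $850 = $60,520.00
Senior associate: 17.1 × $360 = $6,156.00
Junior associate: 50.1 × $225 = $11,272.50
Paralegal: 12.2 × $180 = $2,196.00
Legal assistant: 44.0 × $80 = $3,520.00
Subtotal: $60,520.00 + $6,156.00 + $11,272.50 + $2,196.00 + $3,520.00 = $83,664.50
Travel: 32.5 × ($80 ÷ 2) = 32.5 × $40.00 = $1,300.00
Total: $83,664.50 + $1,300.00 = $84,964.50

$84,964.50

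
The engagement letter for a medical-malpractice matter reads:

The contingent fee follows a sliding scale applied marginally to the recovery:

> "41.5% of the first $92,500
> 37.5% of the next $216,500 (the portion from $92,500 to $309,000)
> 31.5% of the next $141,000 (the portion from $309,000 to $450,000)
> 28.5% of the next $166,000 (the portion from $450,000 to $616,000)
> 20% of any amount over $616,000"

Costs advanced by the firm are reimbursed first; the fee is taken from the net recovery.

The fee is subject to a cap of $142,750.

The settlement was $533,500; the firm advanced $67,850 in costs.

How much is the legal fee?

Fee base (net of costs): $533,500 − $67,850 = $465,650
First $92,500 at 41.5% = $38,387.50
Next $216,500 at 37.5% = $81,187.50
Next $141,000 at 31.5% = $44,415.00
Remaining $15,650 at 28.5% = $4,460.25
Fee: $38,387.50 + $81,187.50 + $44,415.00 + $4,460.25 = $168,450.25
$168,450.25 exceeds the $142,750 cap, so the fee is capped at $142,750.00.

$142,750.00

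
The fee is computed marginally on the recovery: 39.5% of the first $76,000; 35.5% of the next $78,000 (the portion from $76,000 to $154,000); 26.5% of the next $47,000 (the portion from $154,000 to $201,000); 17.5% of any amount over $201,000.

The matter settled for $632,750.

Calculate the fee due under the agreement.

First $76,000 at 39.5% = $30,020.00
Next $78,000 at 35.5% = $27,690.00
Next $47,000 at 26.5% = $12,455.00
Remaining $431,750 at 17.5% = $75,556.25
Fee: $30,020.00 + $27,690.00 + $12,455.00 + $75,556.25 = $145,721.25

$145,721.25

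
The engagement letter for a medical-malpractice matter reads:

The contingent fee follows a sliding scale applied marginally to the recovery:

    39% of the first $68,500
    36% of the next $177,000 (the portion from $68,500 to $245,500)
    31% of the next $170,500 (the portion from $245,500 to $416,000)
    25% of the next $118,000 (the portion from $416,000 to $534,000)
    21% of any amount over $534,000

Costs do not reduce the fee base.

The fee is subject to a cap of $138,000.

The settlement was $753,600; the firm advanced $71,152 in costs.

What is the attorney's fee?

$138,000.00

Fee base is the gross recovery, $753,600; costs are reimbursed separately.
First $68,500 at 39% = $26,715.00
Next $177,000 at 36% = $63,720.00
Next $170,500 at 31% = $52,855.00
Next $118,000 at 25% = $29,500.00
Remaining $219,600 at 21% = $46,116.00
Fee: $26,715.00 + $63,720.00 + $52,855.00 + $29,500.00 + $46,116.00 = $218,906.00
$218,906.00 exceeds the $138,000 cap, so the fee is capped at $138,000.00.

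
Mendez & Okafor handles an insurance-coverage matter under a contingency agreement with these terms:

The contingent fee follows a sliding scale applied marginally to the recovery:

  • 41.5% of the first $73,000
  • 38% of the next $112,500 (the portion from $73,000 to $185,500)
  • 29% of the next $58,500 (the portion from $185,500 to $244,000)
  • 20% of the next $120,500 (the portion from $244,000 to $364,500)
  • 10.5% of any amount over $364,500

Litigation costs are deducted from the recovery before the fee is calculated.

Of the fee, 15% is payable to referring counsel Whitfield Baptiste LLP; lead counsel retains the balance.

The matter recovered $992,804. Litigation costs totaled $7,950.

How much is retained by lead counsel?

$152,360.09

Fee base (net of costs): $992,804 − $7,950 = $984,854
First $73,000 at 41.5% = $30,295.00
Next $112,500 at 38% = $42,750.00
Next $58,500 at 29% = $16,965.00
Next $120,500 at 20% = $24,100.00
Remaining $620,354 at 10.5% = $65,137.17
Fee: $30,295.00 + $42,750.00 + $16,965.00 + $24,100.00 + $65,137.17 = $179,247.17
Referral share: 15% of $179,247.17 = $26,887.08; lead counsel retains $179,247.17 − $26,887.08 = $152,360.09.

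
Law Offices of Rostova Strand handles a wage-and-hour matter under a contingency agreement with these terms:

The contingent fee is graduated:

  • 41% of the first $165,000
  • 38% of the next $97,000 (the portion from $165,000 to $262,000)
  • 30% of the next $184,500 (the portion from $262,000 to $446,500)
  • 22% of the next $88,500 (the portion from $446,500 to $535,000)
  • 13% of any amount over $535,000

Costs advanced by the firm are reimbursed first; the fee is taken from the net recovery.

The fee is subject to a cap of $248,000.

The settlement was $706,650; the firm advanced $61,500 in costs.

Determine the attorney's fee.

$193,649.50

Fee base (net of costs): $706,650 − $61,500 = $645,150
First $165,000 at 41% = $67,650.00
Next $97,000 at 38% = $36,860.00
Next $184,500 at 30% = $55,350.00
Next $88,500 at 22% = $19,470.00
Remaining $110,150 at 13% = $14,319.50
Fee: $67,650.00 + $36,860.00 + $55,350.00 + $19,470.00 + $14,319.50 = $193,649.50
$193,649.50 is under the $248,000 cap.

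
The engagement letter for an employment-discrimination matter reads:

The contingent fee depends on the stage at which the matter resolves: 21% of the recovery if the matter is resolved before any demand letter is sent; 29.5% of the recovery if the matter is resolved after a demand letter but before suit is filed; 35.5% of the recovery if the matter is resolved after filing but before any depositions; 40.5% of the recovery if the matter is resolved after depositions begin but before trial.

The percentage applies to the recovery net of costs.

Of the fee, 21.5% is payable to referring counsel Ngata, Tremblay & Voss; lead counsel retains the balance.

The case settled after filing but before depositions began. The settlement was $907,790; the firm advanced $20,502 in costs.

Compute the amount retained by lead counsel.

Fee base (net of costs): $907,790 − $20,502 = $887,288
The matter settled after filing but before depositions began, so the 35.5% rate applies.
$887,288 × 35.5% = $314,987.24
Referral share: 21.5% of $314,987.24 = $67,722.26; lead counsel retains $314,987.24 − $67,722.26 = $247,264.98.

$247,264.98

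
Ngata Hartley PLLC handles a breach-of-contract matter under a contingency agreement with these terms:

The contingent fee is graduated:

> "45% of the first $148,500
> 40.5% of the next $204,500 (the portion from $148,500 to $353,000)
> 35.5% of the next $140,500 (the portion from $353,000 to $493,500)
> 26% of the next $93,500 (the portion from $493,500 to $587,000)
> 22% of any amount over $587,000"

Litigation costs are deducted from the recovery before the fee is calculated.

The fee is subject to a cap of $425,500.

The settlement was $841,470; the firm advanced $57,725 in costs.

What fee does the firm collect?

Fee base (net of costs): $841,470 − $57,725 = $783,745
First $148,500 at 45% = $66,825.00
Next $204,500 at 40.5% = $82,822.50
Next $140,500 at 35.5% = $49,877.50
Next $93,500 at 26% = $24,310.00
Remaining $196,745 at 22% = $43,283.90
Fee: $66,825.00 + $82,822.50 + $49,877.50 + $24,310.00 + $43,283.90 = $267,118.90
$267,118.90 is under the $425,500 cap.

$267,118.90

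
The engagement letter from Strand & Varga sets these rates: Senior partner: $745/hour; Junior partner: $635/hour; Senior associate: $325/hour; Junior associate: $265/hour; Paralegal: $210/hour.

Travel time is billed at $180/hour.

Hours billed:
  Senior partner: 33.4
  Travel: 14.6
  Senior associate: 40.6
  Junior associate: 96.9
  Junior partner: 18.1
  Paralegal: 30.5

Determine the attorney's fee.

$84,283.00

Senior partner: 33.4 × $745 = $24,883.00
Junior partner: 18.1 × $635 = $11,493.50
Senior associate: 40.6 × $325 = $13,195.00
Junior associate: 96.9 × $265 = $25,678.50
Paralegal: 30.5 × $210 = $6,405.00
Subtotal: $24,883.00 + $11,493.50 + $13,195.00 + $25,678.50 + $6,405.00 = $81,655.00
Travel: 14.6 × $180 = $2,628.00
Total: $81,655.00 + $2,628.00 = $84,283.00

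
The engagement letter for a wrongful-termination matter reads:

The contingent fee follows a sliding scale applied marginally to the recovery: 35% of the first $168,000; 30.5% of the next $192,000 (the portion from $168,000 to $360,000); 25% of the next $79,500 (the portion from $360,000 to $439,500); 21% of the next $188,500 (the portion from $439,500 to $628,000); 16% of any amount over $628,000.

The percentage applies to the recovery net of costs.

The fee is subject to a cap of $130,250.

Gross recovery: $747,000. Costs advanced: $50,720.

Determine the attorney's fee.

$130,250.00

Fee base (net of costs): $747,000 − $50,720 = $696,280
First $168,000 at 35% = $58,800.00
Next $192,000 at 30.5% = $58,560.00
Next $79,500 at 25% = $19,875.00
Next $188,500 at 21% = $39,585.00
Remaining $68,280 at 16% = $10,924.80
Fee: $58,800.00 + $58,560.00 + $19,875.00 + $39,585.00 + $10,924.80 = $187,744.80
$187,744.80 exceeds the $130,250 cap, so the fee is capped at $130,250.00.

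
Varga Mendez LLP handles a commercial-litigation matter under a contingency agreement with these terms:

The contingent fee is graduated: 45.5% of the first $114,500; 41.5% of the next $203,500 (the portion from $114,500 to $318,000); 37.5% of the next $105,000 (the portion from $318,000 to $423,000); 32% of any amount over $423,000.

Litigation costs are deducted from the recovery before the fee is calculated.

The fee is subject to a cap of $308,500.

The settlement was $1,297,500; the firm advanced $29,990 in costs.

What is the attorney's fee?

Fee base (net of costs): $1,297,500 − $29,990 = $1,267,510
First $114,500 at 45.5% = $52,097.50
Next $203,500 at 41.5% = $84,452.50
Next $105,000 at 37.5% = $39,375.00
Remaining $844,510 at 32% = $270,243.20
Fee: $52,097.50 + $84,452.50 + $39,375.00 + $270,243.20 = $446,168.20
$446,168.20 exceeds the $308,500 cap, so the fee is capped at $308,500.00.

$308,500.00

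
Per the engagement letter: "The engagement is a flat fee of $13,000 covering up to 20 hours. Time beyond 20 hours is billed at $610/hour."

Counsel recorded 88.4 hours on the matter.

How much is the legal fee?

$54,724.00

Flat fee: $13,000.00
Excess hours: 88.4 − 20 = 68.4
Overrun: 68.4 × $610 = $41,724.00
Total: $13,000.00 + $41,724.00 = $54,724.00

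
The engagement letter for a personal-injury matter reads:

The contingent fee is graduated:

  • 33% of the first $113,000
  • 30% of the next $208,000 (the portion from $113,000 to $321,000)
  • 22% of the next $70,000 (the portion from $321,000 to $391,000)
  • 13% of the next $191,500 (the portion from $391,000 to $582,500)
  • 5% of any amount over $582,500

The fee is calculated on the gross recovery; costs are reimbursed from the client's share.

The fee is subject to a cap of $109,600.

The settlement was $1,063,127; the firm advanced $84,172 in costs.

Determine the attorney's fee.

$109,600.00

Fee base is the gross recovery, $1,063,127; costs are reimbursed separately.
First $113,000 at 33% = $37,290.00
Next $208,000 at 30% = $62,400.00
Next $70,000 at 22% = $15,400.00
Next $191,500 at 13% = $24,895.00
Remaining $480,627 at 5% = $24,031.35
Fee: $37,290.00 + $62,400.00 + $15,400.00 + $24,895.00 + $24,031.35 = $164,016.35
$164,016.35 exceeds the $109,600 cap, so the fee is capped at $109,600.00.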